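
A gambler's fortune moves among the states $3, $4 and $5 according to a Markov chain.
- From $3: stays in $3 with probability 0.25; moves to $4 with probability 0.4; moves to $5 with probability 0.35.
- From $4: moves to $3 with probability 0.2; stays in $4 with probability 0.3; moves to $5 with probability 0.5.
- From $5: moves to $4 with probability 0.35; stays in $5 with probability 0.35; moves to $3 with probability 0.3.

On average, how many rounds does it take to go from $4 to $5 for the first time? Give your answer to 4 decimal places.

Let t(s) be the expected number of rounds to first reach $5 from state s, with t($5) = 0. Conditioning on the first round:
t($3) = 1 + 0.25·t($3) + 0.4·t($4)
t($4) = 1 + 0.2·t($3) + 0.3·t($4)
Solving: t($3) = 2.4719, t($4) = 2.1348.
Expected rounds from $4 to $5: 2.1348.

2.1348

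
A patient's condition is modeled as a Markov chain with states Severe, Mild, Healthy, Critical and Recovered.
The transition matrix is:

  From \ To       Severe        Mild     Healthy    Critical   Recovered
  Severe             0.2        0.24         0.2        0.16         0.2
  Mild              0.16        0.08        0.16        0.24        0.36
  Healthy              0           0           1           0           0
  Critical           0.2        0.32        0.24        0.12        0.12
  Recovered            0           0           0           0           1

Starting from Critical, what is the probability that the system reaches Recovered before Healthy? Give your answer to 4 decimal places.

Let h(s) be the probability of absorption at Recovered starting from transient state s. Then h(Recovered) = 1 and h(Healthy) = 0. By first-step analysis:
h(Severe) = 0.2·h(Severe) + 0.24·h(Mild) + 0.2·0 + 0.16·h(Critical) + 0.2·1
h(Mild) = 0.16·h(Severe) + 0.08·h(Mild) + 0.16·0 + 0.24·h(Critical) + 0.36·1
h(Critical) = 0.2·h(Severe) + 0.32·h(Mild) + 0.24·0 + 0.12·h(Critical) + 0.12·1
Solving: h(Severe) = 0.5277, h(Mild) = 0.6076, h(Critical) = 0.4772.
Starting from Critical, the probability is 0.4772.

0.4772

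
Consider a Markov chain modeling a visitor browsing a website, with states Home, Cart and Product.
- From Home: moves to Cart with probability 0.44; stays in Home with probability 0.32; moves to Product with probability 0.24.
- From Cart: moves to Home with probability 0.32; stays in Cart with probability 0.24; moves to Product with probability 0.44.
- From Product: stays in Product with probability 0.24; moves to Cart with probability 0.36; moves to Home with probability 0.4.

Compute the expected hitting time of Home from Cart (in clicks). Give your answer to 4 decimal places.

2.8626

Let t(s) be the expected number of clicks to first reach Home from state s, with t(Home) = 0. Conditioning on the first click:
t(Cart) = 1 + 0.24·t(Cart) + 0.44·t(Product)
t(Product) = 1 + 0.36·t(Cart) + 0.24·t(Product)
Solving: t(Cart) = 2.8626, t(Product) = 2.6718.
Expected clicks from Cart to Home: 2.8626.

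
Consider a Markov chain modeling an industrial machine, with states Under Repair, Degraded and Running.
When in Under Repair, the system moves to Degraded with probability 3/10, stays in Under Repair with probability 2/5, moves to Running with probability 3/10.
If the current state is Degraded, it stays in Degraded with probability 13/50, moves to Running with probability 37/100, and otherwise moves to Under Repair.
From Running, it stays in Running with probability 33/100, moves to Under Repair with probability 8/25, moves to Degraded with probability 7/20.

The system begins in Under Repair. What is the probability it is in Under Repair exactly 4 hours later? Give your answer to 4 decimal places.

0.3644

Propagate the distribution vector 4 hours from Under Repair.
After 0 hours: (1.0000, 0.0000, 0.0000)
After 1 hour: (0.4000, 0.3000, 0.3000)
After 2 hours: (0.3670, 0.3030, 0.3300)
After 3 hours: (0.3645, 0.3044, 0.3311)
After 4 hours: (0.3644, 0.3044, 0.3312)
P(in Under Repair after 4 hours) = 0.3644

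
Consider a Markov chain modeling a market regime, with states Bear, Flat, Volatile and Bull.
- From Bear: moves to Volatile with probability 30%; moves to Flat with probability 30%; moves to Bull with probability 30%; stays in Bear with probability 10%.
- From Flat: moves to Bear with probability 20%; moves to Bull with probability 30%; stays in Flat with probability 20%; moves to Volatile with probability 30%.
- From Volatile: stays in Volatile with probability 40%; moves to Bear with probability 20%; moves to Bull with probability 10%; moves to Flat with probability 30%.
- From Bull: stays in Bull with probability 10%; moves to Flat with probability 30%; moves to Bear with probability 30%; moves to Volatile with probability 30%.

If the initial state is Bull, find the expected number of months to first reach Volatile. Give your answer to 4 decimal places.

Let t(s) be the expected number of months to first reach Volatile from state s, with t(Volatile) = 0. Conditioning on the first month:
t(Bear) = 1 + 0.1·t(Bear) + 0.3·t(Flat) + 0.3·t(Bull)
t(Flat) = 1 + 0.2·t(Bear) + 0.2·t(Flat) + 0.3·t(Bull)
t(Bull) = 1 + 0.3·t(Bear) + 0.3·t(Flat) + 0.1·t(Bull)
Solving: t(Bear) = 3.3333, t(Flat) = 3.3333, t(Bull) = 3.3333.
Expected months from Bull to Volatile: 3.3333.

3.3333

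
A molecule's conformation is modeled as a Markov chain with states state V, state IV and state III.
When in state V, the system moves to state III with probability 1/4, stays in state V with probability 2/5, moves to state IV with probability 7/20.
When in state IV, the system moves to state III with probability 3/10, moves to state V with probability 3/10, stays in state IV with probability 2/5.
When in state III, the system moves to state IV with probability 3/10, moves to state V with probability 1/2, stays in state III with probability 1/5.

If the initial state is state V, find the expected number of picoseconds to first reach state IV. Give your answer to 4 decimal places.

Let t(s) be the expected number of picoseconds to first reach state IV from state s, with t(state IV) = 0. Conditioning on the first picosecond:
t(state V) = 1 + 0.4·t(state V) + 0.25·t(state III)
t(state III) = 1 + 0.5·t(state V) + 0.2·t(state III)
Solving: t(state V) = 2.9577, t(state III) = 3.0986.
Expected picoseconds from state V to state IV: 2.9577.

2.9577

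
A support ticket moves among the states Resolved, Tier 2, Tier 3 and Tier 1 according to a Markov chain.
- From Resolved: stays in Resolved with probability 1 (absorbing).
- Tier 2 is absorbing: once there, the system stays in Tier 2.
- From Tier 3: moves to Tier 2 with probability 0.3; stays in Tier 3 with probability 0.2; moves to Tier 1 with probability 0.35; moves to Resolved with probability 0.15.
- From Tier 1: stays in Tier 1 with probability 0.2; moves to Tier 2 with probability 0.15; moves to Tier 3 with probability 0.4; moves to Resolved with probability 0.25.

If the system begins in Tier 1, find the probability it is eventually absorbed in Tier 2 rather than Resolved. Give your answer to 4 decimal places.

0.4800

Let h(s) be the probability of absorption at Tier 2 starting from transient state s. Then h(Tier 2) = 1 and h(Resolved) = 0. By first-step analysis:
h(Tier 3) = 0.15·0 + 0.3·1 + 0.2·h(Tier 3) + 0.35·h(Tier 1)
h(Tier 1) = 0.25·0 + 0.15·1 + 0.4·h(Tier 3) + 0.2·h(Tier 1)
Solving: h(Tier 3) = 0.5850, h(Tier 1) = 0.4800.
Starting from Tier 1, the probability is 0.4800.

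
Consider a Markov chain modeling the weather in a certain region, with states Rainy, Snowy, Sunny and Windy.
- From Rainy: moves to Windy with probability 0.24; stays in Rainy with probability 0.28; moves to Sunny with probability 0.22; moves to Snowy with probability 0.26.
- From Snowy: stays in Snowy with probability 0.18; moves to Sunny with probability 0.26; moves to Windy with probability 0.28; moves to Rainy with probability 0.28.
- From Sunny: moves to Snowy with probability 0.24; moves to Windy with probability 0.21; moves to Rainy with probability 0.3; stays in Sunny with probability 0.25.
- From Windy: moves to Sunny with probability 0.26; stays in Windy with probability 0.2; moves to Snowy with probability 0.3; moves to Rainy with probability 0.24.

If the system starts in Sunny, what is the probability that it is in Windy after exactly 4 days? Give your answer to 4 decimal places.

0.2331

Propagate the distribution vector 4 days from Sunny.
After 0 days: (0.0000, 0.0000, 1.0000, 0.0000)
After 1 day: (0.3000, 0.2400, 0.2500, 0.2100)
After 2 days: (0.2766, 0.2442, 0.2455, 0.2337)
After 3 days: (0.2756, 0.2449, 0.2465, 0.2331)
After 4 days: (0.2756, 0.2448, 0.2465, 0.2331)
P(in Windy after 4 days) = 0.2331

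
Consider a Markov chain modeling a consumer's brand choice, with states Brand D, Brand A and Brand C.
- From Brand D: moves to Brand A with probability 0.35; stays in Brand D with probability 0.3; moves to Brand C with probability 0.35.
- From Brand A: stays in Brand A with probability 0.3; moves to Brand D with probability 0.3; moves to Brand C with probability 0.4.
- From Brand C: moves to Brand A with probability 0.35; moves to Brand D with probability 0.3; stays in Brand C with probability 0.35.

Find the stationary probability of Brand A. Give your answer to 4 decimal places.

Let the stationary distribution be π with π = πP and π_1 + π_2 + π_3 = 1.
π_1 = 0.3·π_1 + 0.3·π_2 + 0.3·π_3
π_2 = 0.35·π_1 + 0.3·π_2 + 0.35·π_3
Solving with the normalization constraint gives π = (0.3000, 0.3333, 0.3667).
So the stationary probability of Brand A is 0.3333.

0.3333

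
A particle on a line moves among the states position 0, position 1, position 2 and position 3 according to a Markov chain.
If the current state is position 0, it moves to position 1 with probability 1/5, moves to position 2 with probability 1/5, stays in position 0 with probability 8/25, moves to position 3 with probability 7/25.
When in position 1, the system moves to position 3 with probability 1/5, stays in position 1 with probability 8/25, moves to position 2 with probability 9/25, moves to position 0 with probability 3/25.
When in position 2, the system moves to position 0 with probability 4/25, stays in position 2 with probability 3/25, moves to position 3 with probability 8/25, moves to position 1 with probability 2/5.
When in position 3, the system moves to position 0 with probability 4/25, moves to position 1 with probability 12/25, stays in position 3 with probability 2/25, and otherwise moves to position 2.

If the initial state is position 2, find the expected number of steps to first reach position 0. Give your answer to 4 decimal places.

Let t(s) be the expected number of steps to first reach position 0 from state s, with t(position 0) = 0. Conditioning on the first step:
t(position 1) = 1 + 0.32·t(position 1) + 0.36·t(position 2) + 0.2·t(position 3)
t(position 2) = 1 + 0.4·t(position 1) + 0.12·t(position 2) + 0.32·t(position 3)
t(position 3) = 1 + 0.48·t(position 1) + 0.28·t(position 2) + 0.08·t(position 3)
Solving: t(position 1) = 7.1733, t(position 2) = 6.9189, t(position 3) = 6.9353.
Expected steps from position 2 to position 0: 6.9189.

6.9189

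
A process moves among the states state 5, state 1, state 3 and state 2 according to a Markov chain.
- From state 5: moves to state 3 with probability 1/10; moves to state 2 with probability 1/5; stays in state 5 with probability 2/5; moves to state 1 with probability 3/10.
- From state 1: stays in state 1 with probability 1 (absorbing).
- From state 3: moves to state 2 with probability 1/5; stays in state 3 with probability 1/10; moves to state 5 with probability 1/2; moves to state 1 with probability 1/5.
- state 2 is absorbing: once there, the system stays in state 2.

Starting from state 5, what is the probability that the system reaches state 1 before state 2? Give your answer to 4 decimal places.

0.5918

Let h(s) be the probability of absorption at state 1 starting from transient state s. Then h(state 1) = 1 and h(state 2) = 0. By first-step analysis:
h(state 5) = 0.4·h(state 5) + 0.3·1 + 0.1·h(state 3) + 0.2·0
h(state 3) = 0.5·h(state 5) + 0.2·1 + 0.1·h(state 3) + 0.2·0
Solving: h(state 5) = 0.5918, h(state 3) = 0.5510.
Starting from state 5, the probability is 0.5918.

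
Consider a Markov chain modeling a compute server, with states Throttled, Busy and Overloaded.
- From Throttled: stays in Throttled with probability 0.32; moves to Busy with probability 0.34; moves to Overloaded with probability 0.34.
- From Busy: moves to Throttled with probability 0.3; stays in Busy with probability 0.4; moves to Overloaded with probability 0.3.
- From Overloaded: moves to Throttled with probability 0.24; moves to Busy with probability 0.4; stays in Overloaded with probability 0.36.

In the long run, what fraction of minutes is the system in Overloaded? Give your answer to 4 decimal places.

0.3313

Let the stationary distribution be π with π = πP and π_1 + π_2 + π_3 = 1.
π_1 = 0.32·π_1 + 0.3·π_2 + 0.24·π_3
π_2 = 0.34·π_1 + 0.4·π_2 + 0.4·π_3
Solving with the normalization constraint gives π = (0.2858, 0.3828, 0.3313).
So the stationary probability of Overloaded is 0.3313.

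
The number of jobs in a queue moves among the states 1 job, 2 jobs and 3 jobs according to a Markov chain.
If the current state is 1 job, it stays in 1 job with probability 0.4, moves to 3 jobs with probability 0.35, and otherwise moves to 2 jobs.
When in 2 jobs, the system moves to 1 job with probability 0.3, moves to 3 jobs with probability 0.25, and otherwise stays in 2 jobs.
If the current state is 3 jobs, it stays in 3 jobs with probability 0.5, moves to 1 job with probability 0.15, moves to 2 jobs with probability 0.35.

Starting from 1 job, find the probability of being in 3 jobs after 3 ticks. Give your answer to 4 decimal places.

0.3731

Propagate the distribution vector 3 ticks from 1 job.
After 0 ticks: (1.0000, 0.0000, 0.0000)
After 1 tick: (0.4000, 0.2500, 0.3500)
After 2 ticks: (0.2875, 0.3350, 0.3775)
After 3 ticks: (0.2721, 0.3548, 0.3731)
P(in 3 jobs after 3 ticks) = 0.3731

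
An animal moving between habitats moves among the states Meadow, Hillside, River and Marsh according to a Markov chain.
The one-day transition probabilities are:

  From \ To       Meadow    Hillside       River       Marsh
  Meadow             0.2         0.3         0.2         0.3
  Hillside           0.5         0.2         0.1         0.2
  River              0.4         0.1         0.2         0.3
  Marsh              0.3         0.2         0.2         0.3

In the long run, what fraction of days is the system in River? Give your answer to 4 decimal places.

0.1785

Let the stationary distribution be π with π = πP and π_1 + π_2 + π_3 + π_4 = 1.
π_1 = 0.2·π_1 + 0.5·π_2 + 0.4·π_3 + 0.3·π_4
π_2 = 0.3·π_1 + 0.2·π_2 + 0.1·π_3 + 0.2·π_4
π_3 = 0.2·π_1 + 0.1·π_2 + 0.2·π_3 + 0.2·π_4
Solving with the normalization constraint gives π = (0.3280, 0.2150, 0.1785, 0.2785).
So the stationary probability of River is 0.1785.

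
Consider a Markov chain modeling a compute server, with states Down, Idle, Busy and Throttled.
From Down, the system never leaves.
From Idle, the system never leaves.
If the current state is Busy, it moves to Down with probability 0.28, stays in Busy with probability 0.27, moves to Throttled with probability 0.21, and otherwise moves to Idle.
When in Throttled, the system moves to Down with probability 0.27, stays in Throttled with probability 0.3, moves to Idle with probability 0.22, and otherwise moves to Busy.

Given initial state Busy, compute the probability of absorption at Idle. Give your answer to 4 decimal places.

Let h(s) be the probability of absorption at Idle starting from transient state s. Then h(Idle) = 1 and h(Down) = 0. By first-step analysis:
h(Busy) = 0.28·0 + 0.24·1 + 0.27·h(Busy) + 0.21·h(Throttled)
h(Throttled) = 0.27·0 + 0.22·1 + 0.21·h(Busy) + 0.3·h(Throttled)
Solving: h(Busy) = 0.4588, h(Throttled) = 0.4519.
Starting from Busy, the probability is 0.4588.

0.4588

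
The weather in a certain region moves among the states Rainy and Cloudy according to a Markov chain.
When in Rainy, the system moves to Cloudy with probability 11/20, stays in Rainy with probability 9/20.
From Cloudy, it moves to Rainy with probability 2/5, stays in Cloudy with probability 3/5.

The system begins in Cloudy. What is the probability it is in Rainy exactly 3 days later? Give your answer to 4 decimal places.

Propagate the distribution vector 3 days from Cloudy.
After 0 days: (0.0000, 1.0000)
After 1 day: (0.4000, 0.6000)
After 2 days: (0.4200, 0.5800)
After 3 days: (0.4210, 0.5790)
P(in Rainy after 3 days) = 0.4210

0.4210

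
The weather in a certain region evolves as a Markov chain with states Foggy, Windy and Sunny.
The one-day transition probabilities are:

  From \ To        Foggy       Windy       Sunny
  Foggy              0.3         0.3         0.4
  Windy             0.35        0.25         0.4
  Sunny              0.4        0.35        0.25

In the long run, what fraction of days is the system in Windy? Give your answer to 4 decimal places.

0.3023

Let the stationary distribution be π with π = πP and π_1 + π_2 + π_3 = 1.
π_1 = 0.3·π_1 + 0.35·π_2 + 0.4·π_3
π_2 = 0.3·π_1 + 0.25·π_2 + 0.35·π_3
Solving with the normalization constraint gives π = (0.3499, 0.3023, 0.3478).
So the stationary probability of Windy is 0.3023.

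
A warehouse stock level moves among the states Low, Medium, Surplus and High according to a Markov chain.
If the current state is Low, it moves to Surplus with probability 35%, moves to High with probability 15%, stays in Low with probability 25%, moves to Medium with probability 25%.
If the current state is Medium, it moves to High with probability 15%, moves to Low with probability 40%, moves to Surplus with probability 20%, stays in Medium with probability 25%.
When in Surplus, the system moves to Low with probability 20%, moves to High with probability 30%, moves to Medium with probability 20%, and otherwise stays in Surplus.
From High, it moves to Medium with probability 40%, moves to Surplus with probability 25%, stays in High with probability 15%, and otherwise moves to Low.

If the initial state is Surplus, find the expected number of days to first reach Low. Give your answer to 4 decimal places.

Let t(s) be the expected number of days to first reach Low from state s, with t(Low) = 0. Conditioning on the first day:
t(Medium) = 1 + 0.25·t(Medium) + 0.2·t(Surplus) + 0.15·t(High)
t(Surplus) = 1 + 0.2·t(Medium) + 0.3·t(Surplus) + 0.3·t(High)
t(High) = 1 + 0.4·t(Medium) + 0.25·t(Surplus) + 0.15·t(High)
Solving: t(Medium) = 3.1593, t(Surplus) = 3.9735, t(High) = 3.8319.
Expected days from Surplus to Low: 3.9735.

3.9735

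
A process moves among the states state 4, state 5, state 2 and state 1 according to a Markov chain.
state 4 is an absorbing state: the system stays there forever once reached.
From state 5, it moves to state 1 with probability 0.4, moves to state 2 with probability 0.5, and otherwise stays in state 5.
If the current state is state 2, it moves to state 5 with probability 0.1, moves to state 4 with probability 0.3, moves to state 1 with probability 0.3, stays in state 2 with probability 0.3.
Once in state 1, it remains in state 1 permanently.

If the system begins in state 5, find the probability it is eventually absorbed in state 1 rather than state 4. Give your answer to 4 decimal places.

Let h(s) be the probability of absorption at state 1 starting from transient state s. Then h(state 1) = 1 and h(state 4) = 0. By first-step analysis:
h(state 5) = 0.1·h(state 5) + 0.5·h(state 2) + 0.4·1
h(state 2) = 0.3·0 + 0.1·h(state 5) + 0.3·h(state 2) + 0.3·1
Solving: h(state 5) = 0.7414, h(state 2) = 0.5345.
Starting from state 5, the probability is 0.7414.

0.7414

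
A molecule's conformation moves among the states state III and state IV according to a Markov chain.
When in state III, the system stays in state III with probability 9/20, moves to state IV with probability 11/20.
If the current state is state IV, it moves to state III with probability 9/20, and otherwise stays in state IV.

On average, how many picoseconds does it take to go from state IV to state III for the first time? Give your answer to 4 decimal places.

Let t(s) be the expected number of picoseconds to first reach state III from state s, with t(state III) = 0. Conditioning on the first picosecond:
t(state IV) = 1 + 0.55·t(state IV)
Solving: t(state IV) = 2.2222.
Expected picoseconds from state IV to state III: 2.2222.

2.2222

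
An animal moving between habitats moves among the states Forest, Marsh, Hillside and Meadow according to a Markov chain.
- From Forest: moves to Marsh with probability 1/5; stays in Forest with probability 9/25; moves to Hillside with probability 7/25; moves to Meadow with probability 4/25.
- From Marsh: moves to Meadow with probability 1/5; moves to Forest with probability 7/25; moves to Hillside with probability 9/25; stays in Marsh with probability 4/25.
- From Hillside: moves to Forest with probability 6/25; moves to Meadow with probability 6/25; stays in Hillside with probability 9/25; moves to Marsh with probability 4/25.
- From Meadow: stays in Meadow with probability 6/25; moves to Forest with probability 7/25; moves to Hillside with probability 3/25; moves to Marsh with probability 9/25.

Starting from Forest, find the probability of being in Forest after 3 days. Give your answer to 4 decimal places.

0.2921

Propagate the distribution vector 3 days from Forest.
After 0 days: (1.0000, 0.0000, 0.0000, 0.0000)
After 1 day: (0.3600, 0.2000, 0.2800, 0.1600)
After 2 days: (0.2976, 0.2064, 0.2928, 0.2032)
After 3 days: (0.2921, 0.2125, 0.2874, 0.2079)
P(in Forest after 3 days) = 0.2921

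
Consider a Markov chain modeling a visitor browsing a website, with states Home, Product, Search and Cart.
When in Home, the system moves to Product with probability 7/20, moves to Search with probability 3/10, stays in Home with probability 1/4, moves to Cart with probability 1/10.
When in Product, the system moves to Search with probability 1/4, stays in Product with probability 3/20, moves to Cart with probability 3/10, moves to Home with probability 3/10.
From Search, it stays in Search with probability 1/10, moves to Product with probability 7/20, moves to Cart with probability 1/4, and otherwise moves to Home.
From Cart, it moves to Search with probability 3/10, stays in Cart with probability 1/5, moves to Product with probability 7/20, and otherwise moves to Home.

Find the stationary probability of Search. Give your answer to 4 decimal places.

Let the stationary distribution be π with π = πP and π_1 + π_2 + π_3 + π_4 = 1.
π_1 = 0.25·π_1 + 0.3·π_2 + 0.3·π_3 + 0.15·π_4
π_2 = 0.35·π_1 + 0.15·π_2 + 0.35·π_3 + 0.35·π_4
π_3 = 0.3·π_1 + 0.25·π_2 + 0.1·π_3 + 0.3·π_4
Solving with the normalization constraint gives π = (0.2549, 0.2917, 0.2378, 0.2156).
So the stationary probability of Search is 0.2378.

0.2378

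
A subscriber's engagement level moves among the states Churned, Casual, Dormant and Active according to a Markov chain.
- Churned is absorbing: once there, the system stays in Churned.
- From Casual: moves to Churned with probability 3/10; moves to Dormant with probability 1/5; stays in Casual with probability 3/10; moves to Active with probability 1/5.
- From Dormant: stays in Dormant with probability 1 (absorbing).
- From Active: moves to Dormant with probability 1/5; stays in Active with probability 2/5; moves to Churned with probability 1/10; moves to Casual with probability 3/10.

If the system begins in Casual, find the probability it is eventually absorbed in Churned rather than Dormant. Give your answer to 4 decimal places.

Let h(s) be the probability of absorption at Churned starting from transient state s. Then h(Churned) = 1 and h(Dormant) = 0. By first-step analysis:
h(Casual) = 0.3·1 + 0.3·h(Casual) + 0.2·0 + 0.2·h(Active)
h(Active) = 0.1·1 + 0.3·h(Casual) + 0.2·0 + 0.4·h(Active)
Solving: h(Casual) = 0.5556, h(Active) = 0.4444.
Starting from Casual, the probability is 0.5556.

0.5556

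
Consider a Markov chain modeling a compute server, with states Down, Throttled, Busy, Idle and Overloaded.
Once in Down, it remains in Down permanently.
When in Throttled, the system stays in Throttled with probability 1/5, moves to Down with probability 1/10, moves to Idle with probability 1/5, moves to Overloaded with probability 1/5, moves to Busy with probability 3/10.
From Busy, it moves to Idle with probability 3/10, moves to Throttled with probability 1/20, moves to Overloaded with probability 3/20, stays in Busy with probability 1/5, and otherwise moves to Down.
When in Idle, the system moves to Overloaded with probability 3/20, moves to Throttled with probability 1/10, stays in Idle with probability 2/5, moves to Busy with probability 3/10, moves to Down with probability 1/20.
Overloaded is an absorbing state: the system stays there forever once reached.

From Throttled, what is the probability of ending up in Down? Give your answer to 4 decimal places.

Let h(s) be the probability of absorption at Down starting from transient state s. Then h(Down) = 1 and h(Overloaded) = 0. By first-step analysis:
h(Throttled) = 0.1·1 + 0.2·h(Throttled) + 0.3·h(Busy) + 0.2·h(Idle) + 0.2·0
h(Busy) = 0.3·1 + 0.05·h(Throttled) + 0.2·h(Busy) + 0.3·h(Idle) + 0.15·0
h(Idle) = 0.05·1 + 0.1·h(Throttled) + 0.3·h(Busy) + 0.4·h(Idle) + 0.15·0
Solving: h(Throttled) = 0.4491, h(Busy) = 0.5691, h(Idle) = 0.4427.
Starting from Throttled, the probability is 0.4491.

0.4491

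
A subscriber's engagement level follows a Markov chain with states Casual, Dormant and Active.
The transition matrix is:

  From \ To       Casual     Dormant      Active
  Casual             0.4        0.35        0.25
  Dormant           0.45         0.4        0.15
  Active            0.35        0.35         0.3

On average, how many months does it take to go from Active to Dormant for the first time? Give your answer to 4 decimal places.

2.8571

Let t(s) be the expected number of months to first reach Dormant from state s, with t(Dormant) = 0. Conditioning on the first month:
t(Casual) = 1 + 0.4·t(Casual) + 0.25·t(Active)
t(Active) = 1 + 0.35·t(Casual) + 0.3·t(Active)
Solving: t(Casual) = 2.8571, t(Active) = 2.8571.
Expected months from Active to Dormant: 2.8571.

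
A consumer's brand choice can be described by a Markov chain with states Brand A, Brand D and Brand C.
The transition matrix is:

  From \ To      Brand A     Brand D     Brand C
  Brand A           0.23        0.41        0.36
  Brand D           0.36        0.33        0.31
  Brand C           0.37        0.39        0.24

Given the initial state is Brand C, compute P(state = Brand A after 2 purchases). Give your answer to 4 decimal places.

0.3143

Sum over the intermediate state after 1 purchase:
P = P(Brand C→Brand A)·P(Brand A→Brand A) + P(Brand C→Brand D)·P(Brand D→Brand A) + P(Brand C→Brand C)·P(Brand C→Brand A)
  = 0.37×0.23 + 0.39×0.36 + 0.24×0.37
  = 0.0851 + 0.1404 + 0.0888 = 0.3143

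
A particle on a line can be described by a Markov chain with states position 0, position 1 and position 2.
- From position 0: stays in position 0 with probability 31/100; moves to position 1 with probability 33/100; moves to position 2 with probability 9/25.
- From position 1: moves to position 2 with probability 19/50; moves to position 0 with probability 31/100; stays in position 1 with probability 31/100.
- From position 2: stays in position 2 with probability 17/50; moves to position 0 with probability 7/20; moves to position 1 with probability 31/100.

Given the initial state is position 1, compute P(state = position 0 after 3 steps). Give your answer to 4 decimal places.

Propagate the distribution vector 3 steps from position 1.
After 0 steps: (0.0000, 1.0000, 0.0000)
After 1 step: (0.3100, 0.3100, 0.3800)
After 2 steps: (0.3252, 0.3162, 0.3586)
After 3 steps: (0.3243, 0.3165, 0.3592)
P(in position 0 after 3 steps) = 0.3243

0.3243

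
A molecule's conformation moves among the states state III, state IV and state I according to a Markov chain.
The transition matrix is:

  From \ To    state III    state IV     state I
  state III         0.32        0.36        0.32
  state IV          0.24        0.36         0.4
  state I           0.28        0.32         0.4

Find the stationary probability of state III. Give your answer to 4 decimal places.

0.2773

Let the stationary distribution be π with π = πP and π_1 + π_2 + π_3 = 1.
π_1 = 0.32·π_1 + 0.24·π_2 + 0.28·π_3
π_2 = 0.36·π_1 + 0.36·π_2 + 0.32·π_3
Solving with the normalization constraint gives π = (0.2773, 0.3449, 0.3778).
So the stationary probability of state III is 0.2773.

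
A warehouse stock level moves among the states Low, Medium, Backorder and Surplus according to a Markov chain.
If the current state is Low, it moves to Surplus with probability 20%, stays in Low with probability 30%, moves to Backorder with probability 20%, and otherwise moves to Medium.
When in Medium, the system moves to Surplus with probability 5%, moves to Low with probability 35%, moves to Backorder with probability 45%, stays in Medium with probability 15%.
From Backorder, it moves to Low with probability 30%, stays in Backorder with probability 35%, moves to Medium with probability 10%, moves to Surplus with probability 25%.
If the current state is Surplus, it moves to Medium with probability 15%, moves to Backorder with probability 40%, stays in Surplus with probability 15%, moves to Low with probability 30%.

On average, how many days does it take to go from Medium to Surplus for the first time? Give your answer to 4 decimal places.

6.0610

Let t(s) be the expected number of days to first reach Surplus from state s, with t(Surplus) = 0. Conditioning on the first day:
t(Low) = 1 + 0.3·t(Low) + 0.3·t(Medium) + 0.2·t(Backorder)
t(Medium) = 1 + 0.35·t(Low) + 0.15·t(Medium) + 0.45·t(Backorder)
t(Backorder) = 1 + 0.3·t(Low) + 0.1·t(Medium) + 0.35·t(Backorder)
Solving: t(Low) = 5.4509, t(Medium) = 6.0610, t(Backorder) = 4.9867.
Expected days from Medium to Surplus: 6.0610.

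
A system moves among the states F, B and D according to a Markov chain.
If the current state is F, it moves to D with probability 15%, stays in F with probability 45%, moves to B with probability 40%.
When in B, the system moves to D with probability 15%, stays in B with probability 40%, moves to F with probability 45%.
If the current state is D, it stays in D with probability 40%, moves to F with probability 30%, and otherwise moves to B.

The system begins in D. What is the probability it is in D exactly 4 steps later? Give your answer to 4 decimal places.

Propagate the distribution vector 4 steps from D.
After 0 steps: (0.0000, 0.0000, 1.0000)
After 1 step: (0.3000, 0.3000, 0.4000)
After 2 steps: (0.3900, 0.3600, 0.2500)
After 3 steps: (0.4125, 0.3750, 0.2125)
After 4 steps: (0.4181, 0.3788, 0.2031)
P(in D after 4 steps) = 0.2031

0.2031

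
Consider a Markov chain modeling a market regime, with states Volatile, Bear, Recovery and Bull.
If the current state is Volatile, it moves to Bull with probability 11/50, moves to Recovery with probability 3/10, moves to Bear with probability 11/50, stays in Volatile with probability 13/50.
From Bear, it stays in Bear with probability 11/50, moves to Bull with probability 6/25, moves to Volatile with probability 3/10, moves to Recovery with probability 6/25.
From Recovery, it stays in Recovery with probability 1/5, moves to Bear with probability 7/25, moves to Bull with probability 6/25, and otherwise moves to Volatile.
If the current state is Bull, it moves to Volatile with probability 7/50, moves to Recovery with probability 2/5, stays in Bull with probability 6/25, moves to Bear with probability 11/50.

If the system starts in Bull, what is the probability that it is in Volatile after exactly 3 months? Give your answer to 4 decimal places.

0.2467

Propagate the distribution vector 3 months from Bull.
After 0 months: (0.0000, 0.0000, 0.0000, 1.0000)
After 1 month: (0.1400, 0.2200, 0.4000, 0.2400)
After 2 months: (0.2480, 0.2440, 0.2708, 0.2372)
After 3 months: (0.2467, 0.2362, 0.2820, 0.2350)
P(in Volatile after 3 months) = 0.2467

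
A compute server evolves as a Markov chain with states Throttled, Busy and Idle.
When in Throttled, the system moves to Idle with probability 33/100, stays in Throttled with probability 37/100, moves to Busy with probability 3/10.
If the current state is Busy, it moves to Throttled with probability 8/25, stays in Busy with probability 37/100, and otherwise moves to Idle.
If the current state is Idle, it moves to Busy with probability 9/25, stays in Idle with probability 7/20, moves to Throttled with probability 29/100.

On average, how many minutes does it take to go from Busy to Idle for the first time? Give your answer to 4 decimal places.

3.1572

Let t(s) be the expected number of minutes to first reach Idle from state s, with t(Idle) = 0. Conditioning on the first minute:
t(Throttled) = 1 + 0.37·t(Throttled) + 0.3·t(Busy)
t(Busy) = 1 + 0.32·t(Throttled) + 0.37·t(Busy)
Solving: t(Throttled) = 3.0907, t(Busy) = 3.1572.
Expected minutes from Busy to Idle: 3.1572.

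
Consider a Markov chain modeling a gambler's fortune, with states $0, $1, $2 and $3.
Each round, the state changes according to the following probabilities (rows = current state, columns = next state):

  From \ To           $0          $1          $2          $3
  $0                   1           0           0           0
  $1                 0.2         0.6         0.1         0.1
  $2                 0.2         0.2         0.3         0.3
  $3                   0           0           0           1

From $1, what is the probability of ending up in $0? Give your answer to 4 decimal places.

Let h(s) be the probability of absorption at $0 starting from transient state s. Then h($0) = 1 and h($3) = 0. By first-step analysis:
h($1) = 0.2·1 + 0.6·h($1) + 0.1·h($2) + 0.1·0
h($2) = 0.2·1 + 0.2·h($1) + 0.3·h($2) + 0.3·0
Solving: h($1) = 0.6154, h($2) = 0.4615.
Starting from $1, the probability is 0.6154.

0.6154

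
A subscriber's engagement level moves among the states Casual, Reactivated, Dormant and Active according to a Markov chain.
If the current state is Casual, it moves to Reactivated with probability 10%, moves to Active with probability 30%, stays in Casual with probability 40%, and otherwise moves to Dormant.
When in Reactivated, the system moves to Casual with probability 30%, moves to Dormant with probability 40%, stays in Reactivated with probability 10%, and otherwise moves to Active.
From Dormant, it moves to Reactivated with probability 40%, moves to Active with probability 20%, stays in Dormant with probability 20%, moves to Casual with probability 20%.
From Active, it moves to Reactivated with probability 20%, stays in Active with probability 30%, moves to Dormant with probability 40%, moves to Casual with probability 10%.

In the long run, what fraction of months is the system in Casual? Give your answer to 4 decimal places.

0.2454

Let the stationary distribution be π with π = πP and π_1 + π_2 + π_3 + π_4 = 1.
π_1 = 0.4·π_1 + 0.3·π_2 + 0.2·π_3 + 0.1·π_4
π_2 = 0.1·π_1 + 0.1·π_2 + 0.4·π_3 + 0.2·π_4
π_3 = 0.2·π_1 + 0.4·π_2 + 0.2·π_3 + 0.4·π_4
Solving with the normalization constraint gives π = (0.2454, 0.2127, 0.2924, 0.2495).
So the stationary probability of Casual is 0.2454.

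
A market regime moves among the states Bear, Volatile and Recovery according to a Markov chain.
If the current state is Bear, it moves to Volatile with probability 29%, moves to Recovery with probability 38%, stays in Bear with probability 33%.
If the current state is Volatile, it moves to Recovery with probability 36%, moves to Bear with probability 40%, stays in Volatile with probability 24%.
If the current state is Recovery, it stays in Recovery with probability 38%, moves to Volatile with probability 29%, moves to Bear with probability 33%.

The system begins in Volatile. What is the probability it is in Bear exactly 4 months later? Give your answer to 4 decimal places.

Propagate the distribution vector 4 months from Volatile.
After 0 months: (0.0000, 1.0000, 0.0000)
After 1 month: (0.4000, 0.2400, 0.3600)
After 2 months: (0.3468, 0.2780, 0.3752)
After 3 months: (0.3495, 0.2761, 0.3744)
After 4 months: (0.3493, 0.2762, 0.3745)
P(in Bear after 4 months) = 0.3493

0.3493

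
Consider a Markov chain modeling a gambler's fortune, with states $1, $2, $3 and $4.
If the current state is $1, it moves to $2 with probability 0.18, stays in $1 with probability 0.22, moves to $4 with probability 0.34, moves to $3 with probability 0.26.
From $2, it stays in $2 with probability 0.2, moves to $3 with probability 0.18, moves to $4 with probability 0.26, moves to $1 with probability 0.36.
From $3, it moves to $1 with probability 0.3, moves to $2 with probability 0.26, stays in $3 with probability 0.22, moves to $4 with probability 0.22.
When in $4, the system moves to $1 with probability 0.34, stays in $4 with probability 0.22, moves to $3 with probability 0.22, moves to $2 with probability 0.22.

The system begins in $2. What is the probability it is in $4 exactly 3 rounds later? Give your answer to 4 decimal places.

Propagate the distribution vector 3 rounds from $2.
After 0 rounds: (0.0000, 1.0000, 0.0000, 0.0000)
After 1 round: (0.3600, 0.2000, 0.1800, 0.2600)
After 2 rounds: (0.2936, 0.2088, 0.2264, 0.2712)
After 3 rounds: (0.2999, 0.2131, 0.2234, 0.2636)
P(in $4 after 3 rounds) = 0.2636

0.2636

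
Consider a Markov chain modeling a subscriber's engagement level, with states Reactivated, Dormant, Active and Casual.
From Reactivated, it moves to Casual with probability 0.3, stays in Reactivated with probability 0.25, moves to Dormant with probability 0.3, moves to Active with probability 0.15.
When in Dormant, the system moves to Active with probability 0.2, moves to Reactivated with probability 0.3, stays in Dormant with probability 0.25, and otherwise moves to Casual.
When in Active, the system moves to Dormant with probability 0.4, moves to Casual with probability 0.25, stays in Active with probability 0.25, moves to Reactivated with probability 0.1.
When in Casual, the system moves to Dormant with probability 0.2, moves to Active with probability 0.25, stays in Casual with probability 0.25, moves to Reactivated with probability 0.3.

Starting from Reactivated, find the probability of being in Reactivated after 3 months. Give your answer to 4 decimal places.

0.2451

Propagate the distribution vector 3 months from Reactivated.
After 0 months: (1.0000, 0.0000, 0.0000, 0.0000)
After 1 month: (0.2500, 0.3000, 0.1500, 0.3000)
After 2 months: (0.2575, 0.2700, 0.2100, 0.2625)
After 3 months: (0.2451, 0.2813, 0.2108, 0.2629)
P(in Reactivated after 3 months) = 0.2451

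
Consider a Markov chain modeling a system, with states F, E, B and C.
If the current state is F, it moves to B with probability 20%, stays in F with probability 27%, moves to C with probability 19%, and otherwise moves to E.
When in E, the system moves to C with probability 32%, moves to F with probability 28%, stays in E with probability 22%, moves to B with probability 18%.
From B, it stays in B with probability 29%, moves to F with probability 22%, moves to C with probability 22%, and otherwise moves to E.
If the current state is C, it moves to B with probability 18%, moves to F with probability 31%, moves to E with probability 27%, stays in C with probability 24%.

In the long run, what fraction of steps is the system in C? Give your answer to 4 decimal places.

Let the stationary distribution be π with π = πP and π_1 + π_2 + π_3 + π_4 = 1.
π_1 = 0.27·π_1 + 0.28·π_2 + 0.22·π_3 + 0.31·π_4
π_2 = 0.34·π_1 + 0.22·π_2 + 0.27·π_3 + 0.27·π_4
π_3 = 0.2·π_1 + 0.18·π_2 + 0.29·π_3 + 0.18·π_4
Solving with the normalization constraint gives π = (0.2721, 0.2753, 0.2084, 0.2443).
So the stationary probability of C is 0.2443.

0.2443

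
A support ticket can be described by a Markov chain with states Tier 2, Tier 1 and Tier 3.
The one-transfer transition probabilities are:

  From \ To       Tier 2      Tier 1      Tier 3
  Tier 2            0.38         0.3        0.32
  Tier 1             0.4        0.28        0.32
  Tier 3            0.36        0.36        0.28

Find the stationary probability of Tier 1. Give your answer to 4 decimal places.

Let the stationary distribution be π with π = πP and π_1 + π_2 + π_3 = 1.
π_1 = 0.38·π_1 + 0.4·π_2 + 0.36·π_3
π_2 = 0.3·π_1 + 0.28·π_2 + 0.36·π_3
Solving with the normalization constraint gives π = (0.3801, 0.3122, 0.3077).
So the stationary probability of Tier 1 is 0.3122.

0.3122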